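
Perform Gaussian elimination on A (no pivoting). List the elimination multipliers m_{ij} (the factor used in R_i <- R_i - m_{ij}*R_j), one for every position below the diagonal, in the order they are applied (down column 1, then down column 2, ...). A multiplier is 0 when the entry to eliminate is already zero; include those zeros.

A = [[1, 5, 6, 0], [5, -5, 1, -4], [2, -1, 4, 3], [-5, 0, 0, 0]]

Forward elimination:
R2 <- R2 - (5)*R1:  [   0  -30  -29   -4 ]
R3 <- R3 - (2)*R1:  [   0  -11   -8    3 ]
R4 <- R4 - (-5)*R1:  [  0  25  30   0 ]
R3 <- R3 - (11/30)*R2:  [     0      0  79/30  67/15 ]
R4 <- R4 - (-5/6)*R2:  [     0      0   35/6  -10/3 ]
R4 <- R4 - (175/79)*R3:  [        0         0         0  -1045/79 ]
Multipliers (in order of application): m_{21} = 5, m_{31} = 2, m_{41} = -5, m_{32} = 11/30, m_{42} = -5/6, m_{43} = 175/79

multipliers: 5, 2, -5, 11/30, -5/6, 175/79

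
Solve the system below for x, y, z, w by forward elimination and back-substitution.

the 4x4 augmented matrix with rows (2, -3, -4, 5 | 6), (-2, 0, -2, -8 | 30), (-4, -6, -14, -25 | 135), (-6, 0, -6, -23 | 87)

Forward elimination on [A|b]:
R2 <- R2 - (-1)*R1:  [  0  -3  -6  -3  36 ]
R3 <- R3 - (-2)*R1:  [   0  -12  -22  -15  147 ]
R4 <- R4 - (-3)*R1:  [   0   -9  -18   -8  105 ]
R3 <- R3 - (4)*R2:  [  0   0   2  -3   3 ]
R4 <- R4 - (3)*R2:  [  0   0   0   1  -3 ]
Row echelon form:
[ 2  -3  -4   5  |   6 ]
[ 0  -3  -6  -3  |  36 ]
[ 0   0   2  -3  |   3 ]
[ 0   0   0   1  |  -3 ]
Back-substitution:
w = (-3) / 1 = -3
z = (3 - (-3)*(-3)) / 2 = -3
y = (36 - (-6)*(-3) - (-3)*(-3)) / -3 = -3
x = (6 - (-3)*(-3) - (-4)*(-3) - (5)*(-3)) / 2 = 0

(0, -3, -3, -3)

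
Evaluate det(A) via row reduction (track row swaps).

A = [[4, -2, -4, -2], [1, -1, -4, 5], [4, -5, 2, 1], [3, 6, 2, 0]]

det(A) = -1632

Forward elimination:
R2 <- R2 - (1/4)*R1:  [    0  -1/2    -3  11/2 ]
R3 <- R3 - (1)*R1:  [  0  -3   6   3 ]
R4 <- R4 - (3/4)*R1:  [    0  15/2     5   3/2 ]
R3 <- R3 - (6)*R2:  [   0    0   24  -30 ]
R4 <- R4 - (-15)*R2:  [   0    0  -40   84 ]
R4 <- R4 - (-5/3)*R3:  [  0   0   0  34 ]
Upper-triangular form:
[ 4    -2  -4    -2 ]
[ 0  -1/2  -3  11/2 ]
[ 0     0  24   -30 ]
[ 0     0   0    34 ]
det(A) = (-1)^0 * (4) * (-1/2) * (24) * (34) = -1632  (0 row swaps -> sign +1)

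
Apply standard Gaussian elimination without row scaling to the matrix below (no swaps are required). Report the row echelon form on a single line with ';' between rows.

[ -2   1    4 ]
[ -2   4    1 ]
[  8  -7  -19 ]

Forward elimination:
R2 <- R2 - (1)*R1:  [  0   3  -3 ]
R3 <- R3 - (-4)*R1:  [  0  -3  -3 ]
R3 <- R3 - (-1)*R2:  [  0   0  -6 ]
Row echelon form:
[ -2  1   4 ]
[  0  3  -3 ]
[  0  0  -6 ]

REF = [-2 1 4; 0 3 -3; 0 0 -6]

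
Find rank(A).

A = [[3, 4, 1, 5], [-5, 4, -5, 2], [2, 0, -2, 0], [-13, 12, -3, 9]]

Row reduction:
R2 <- R2 - (-5/3)*R1:  [     0   32/3  -10/3   31/3 ]
R3 <- R3 - (2/3)*R1:  [     0   -8/3   -8/3  -10/3 ]
R4 <- R4 - (-13/3)*R1:  [    0  88/3   4/3  92/3 ]
R3 <- R3 - (-1/4)*R2:  [    0     0  -7/2  -3/4 ]
R4 <- R4 - (11/4)*R2:  [    0     0  21/2   9/4 ]
R4 <- R4 - (-3)*R3:  [ 0  0  0  0 ]
Row echelon form:
[ 3     4      1     5 ]
[ 0  32/3  -10/3  31/3 ]
[ 0     0   -7/2  -3/4 ]
[ 0     0      0     0 ]
Nonzero rows / pivot columns: 3

rank(A) = 3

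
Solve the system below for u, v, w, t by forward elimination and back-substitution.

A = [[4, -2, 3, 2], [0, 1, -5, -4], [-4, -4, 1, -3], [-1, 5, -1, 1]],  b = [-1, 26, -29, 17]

(5, 5, -1, -4)

Forward elimination on [A|b]:
R3 <- R3 - (-1)*R1:  [   0   -6    4   -1  -30 ]
R4 <- R4 - (-1/4)*R1:  [    0   9/2  -1/4   3/2  67/4 ]
R3 <- R3 - (-6)*R2:  [   0    0  -26  -25  126 ]
R4 <- R4 - (9/2)*R2:  [      0       0    89/4    39/2  -401/4 ]
R4 <- R4 - (-89/104)*R3:  [        0         0         0  -197/104    197/26 ]
Row echelon form:
[ 4  -2    3         2  |      -1 ]
[ 0   1   -5        -4  |      26 ]
[ 0   0  -26       -25  |     126 ]
[ 0   0    0  -197/104  |  197/26 ]
Back-substitution:
t = (197/26) / (-197/104) = -4
w = (126 - (-25)*(-4)) / -26 = -1
v = (26 - (-5)*(-1) - (-4)*(-4)) / 1 = 5
u = (-1 - (-2)*(5) - (3)*(-1) - (2)*(-4)) / 4 = 5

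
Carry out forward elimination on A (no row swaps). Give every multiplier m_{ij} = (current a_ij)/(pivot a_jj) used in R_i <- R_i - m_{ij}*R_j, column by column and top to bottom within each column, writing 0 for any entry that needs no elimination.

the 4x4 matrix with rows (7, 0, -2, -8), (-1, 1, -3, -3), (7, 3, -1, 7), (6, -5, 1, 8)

Forward elimination:
R2 <- R2 - (-1/7)*R1:  [     0      1  -23/7  -29/7 ]
R3 <- R3 - (1)*R1:  [  0   3   1  15 ]
R4 <- R4 - (6/7)*R1:  [     0     -5   19/7  104/7 ]
R3 <- R3 - (3)*R2:  [     0      0   76/7  192/7 ]
R4 <- R4 - (-5)*R2:  [     0      0  -96/7  -41/7 ]
R4 <- R4 - (-24/19)*R3:  [      0       0       0  547/19 ]
Multipliers (in order of application): m_{21} = -1/7, m_{31} = 1, m_{41} = 6/7, m_{32} = 3, m_{42} = -5, m_{43} = -24/19

multipliers: -1/7, 1, 6/7, 3, -5, -24/19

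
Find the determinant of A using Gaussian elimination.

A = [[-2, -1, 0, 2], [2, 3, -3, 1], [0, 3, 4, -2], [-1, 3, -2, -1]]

Forward elimination:
R2 <- R2 - (-1)*R1:  [  0   2  -3   3 ]
R4 <- R4 - (1/2)*R1:  [   0  7/2   -2   -2 ]
R3 <- R3 - (3/2)*R2:  [     0      0   17/2  -13/2 ]
R4 <- R4 - (7/4)*R2:  [     0      0   13/4  -29/4 ]
R4 <- R4 - (13/34)*R3:  [      0       0       0  -81/17 ]
Upper-triangular form:
[ -2  -1     0       2 ]
[  0   2    -3       3 ]
[  0   0  17/2   -13/2 ]
[  0   0     0  -81/17 ]
det(A) = (-1)^0 * (-2) * (2) * (17/2) * (-81/17) = 162  (0 row swaps -> sign +1)

det(A) = 162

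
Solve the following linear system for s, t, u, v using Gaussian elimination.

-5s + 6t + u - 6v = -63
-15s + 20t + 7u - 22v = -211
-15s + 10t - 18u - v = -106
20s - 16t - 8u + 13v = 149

Forward elimination on [A|b]:
R2 <- R2 - (3)*R1:  [   0    2    4   -4  -22 ]
R3 <- R3 - (3)*R1:  [   0   -8  -21   17   83 ]
R4 <- R4 - (-4)*R1:  [    0     8    -4   -11  -103 ]
R3 <- R3 - (-4)*R2:  [  0   0  -5   1  -5 ]
R4 <- R4 - (4)*R2:  [   0    0  -20    5  -15 ]
R4 <- R4 - (4)*R3:  [ 0  0  0  1  5 ]
Row echelon form:
[ -5  6   1  -6  |  -63 ]
[  0  2   4  -4  |  -22 ]
[  0  0  -5   1  |   -5 ]
[  0  0   0   1  |    5 ]
Back-substitution:
v = (5) / 1 = 5
u = (-5 - (1)*(5)) / -5 = 2
t = (-22 - (4)*(2) - (-4)*(5)) / 2 = -5
s = (-63 - (6)*(-5) - (1)*(2) - (-6)*(5)) / -5 = 1

(1, -5, 2, 5)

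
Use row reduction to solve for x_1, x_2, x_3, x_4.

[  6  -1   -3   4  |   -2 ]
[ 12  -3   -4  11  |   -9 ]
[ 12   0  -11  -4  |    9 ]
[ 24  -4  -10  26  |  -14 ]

(-2, -1, -3, 0)

Forward elimination on [A|b]:
R2 <- R2 - (2)*R1:  [  0  -1   2   3  -5 ]
R3 <- R3 - (2)*R1:  [   0    2   -5  -12   13 ]
R4 <- R4 - (4)*R1:  [  0   0   2  10  -6 ]
R3 <- R3 - (-2)*R2:  [  0   0  -1  -6   3 ]
R4 <- R4 - (-2)*R3:  [  0   0   0  -2   0 ]
Row echelon form:
[ 6  -1  -3   4  |  -2 ]
[ 0  -1   2   3  |  -5 ]
[ 0   0  -1  -6  |   3 ]
[ 0   0   0  -2  |   0 ]
Back-substitution:
x_4 = (0) / -2 = 0
x_3 = (3 - (-6)*(0)) / -1 = -3
x_2 = (-5 - (2)*(-3) - (3)*(0)) / -1 = -1
x_1 = (-2 - (-1)*(-1) - (-3)*(-3) - (4)*(0)) / 6 = -2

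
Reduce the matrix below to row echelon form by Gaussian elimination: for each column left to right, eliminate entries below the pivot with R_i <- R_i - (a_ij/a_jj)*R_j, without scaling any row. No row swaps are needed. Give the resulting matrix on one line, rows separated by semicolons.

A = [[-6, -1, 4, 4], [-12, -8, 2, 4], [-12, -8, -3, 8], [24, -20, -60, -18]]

Forward elimination:
R2 <- R2 - (2)*R1:  [  0  -6  -6  -4 ]
R3 <- R3 - (2)*R1:  [   0   -6  -11    0 ]
R4 <- R4 - (-4)*R1:  [   0  -24  -44   -2 ]
R3 <- R3 - (1)*R2:  [  0   0  -5   4 ]
R4 <- R4 - (4)*R2:  [   0    0  -20   14 ]
R4 <- R4 - (4)*R3:  [  0   0   0  -2 ]
Row echelon form:
[ -6  -1   4   4 ]
[  0  -6  -6  -4 ]
[  0   0  -5   4 ]
[  0   0   0  -2 ]

REF = [-6 -1 4 4; 0 -6 -6 -4; 0 0 -5 4; 0 0 0 -2]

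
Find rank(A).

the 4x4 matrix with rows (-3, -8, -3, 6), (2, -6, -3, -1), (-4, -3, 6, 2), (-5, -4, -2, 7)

rank(A) = 4

Row reduction:
R2 <- R2 - (-2/3)*R1:  [     0  -34/3     -5      3 ]
R3 <- R3 - (4/3)*R1:  [    0  23/3    10    -6 ]
R4 <- R4 - (5/3)*R1:  [    0  28/3     3    -3 ]
R3 <- R3 - (-23/34)*R2:  [       0        0   225/34  -135/34 ]
R4 <- R4 - (-14/17)*R2:  [      0       0  -19/17   -9/17 ]
R4 <- R4 - (-38/225)*R3:  [    0     0     0  -6/5 ]
Row echelon form:
[ -3     -8      -3        6 ]
[  0  -34/3      -5        3 ]
[  0      0  225/34  -135/34 ]
[  0      0       0     -6/5 ]
Nonzero rows / pivot columns: 4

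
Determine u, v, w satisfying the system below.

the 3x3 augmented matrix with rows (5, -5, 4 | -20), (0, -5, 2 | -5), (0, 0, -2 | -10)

(-5, 3, 5)

Forward elimination on [A|b]:
Row echelon form:
[ 5  -5   4  |  -20 ]
[ 0  -5   2  |   -5 ]
[ 0   0  -2  |  -10 ]
Back-substitution:
w = (-10) / -2 = 5
v = (-5 - (2)*(5)) / -5 = 3
u = (-20 - (-5)*(3) - (4)*(5)) / 5 = -5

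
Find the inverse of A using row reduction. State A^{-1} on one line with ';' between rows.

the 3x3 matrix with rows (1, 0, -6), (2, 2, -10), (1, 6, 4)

Gauss-Jordan on [A | I]:
R2 <- R2 - (2)*R1:  [  0   2   2  |  -2   1   0 ]
R3 <- R3 - (1)*R1:  [  0   6  10  |  -1   0   1 ]
R2 <- (1/2)*R2:  [   0    1    1  |   -1  1/2    0 ]
R3 <- R3 - (6)*R2:  [  0   0   4  |   5  -3   1 ]
R3 <- (1/4)*R3:  [    0     0     1  |   5/4  -3/4   1/4 ]
R1 <- R1 - (-6)*R3:  [    1     0     0  |  17/2  -9/2   3/2 ]
R2 <- R2 - (1)*R3:  [    0     1     0  |  -9/4   5/4  -1/4 ]
Right block of [I | A^{-1}] is the inverse:
[ 17/2  -9/2   3/2 ]
[ -9/4   5/4  -1/4 ]
[  5/4  -3/4   1/4 ]

inverse = [17/2 -9/2 3/2; -9/4 5/4 -1/4; 5/4 -3/4 1/4]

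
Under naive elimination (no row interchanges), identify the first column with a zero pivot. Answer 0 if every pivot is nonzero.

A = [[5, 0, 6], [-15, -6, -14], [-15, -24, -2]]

first zero-pivot column = 3

Naive forward elimination:
R2 <- R2 - (-3)*R1:  [  0  -6   4 ]
R3 <- R3 - (-3)*R1:  [   0  -24   16 ]
R3 <- R3 - (4)*R2:  [ 0  0  0 ]
Matrix at this point:
[ 5   0  6 ]
[ 0  -6  4 ]
[ 0   0  0 ]
Pivot entry (3,3) in the last row is zero and there are no rows below to swap with -> zero pivot in column 3 (A is singular).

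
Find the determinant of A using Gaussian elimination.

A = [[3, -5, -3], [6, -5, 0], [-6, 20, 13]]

Forward elimination:
R2 <- R2 - (2)*R1:  [ 0  5  6 ]
R3 <- R3 - (-2)*R1:  [  0  10   7 ]
R3 <- R3 - (2)*R2:  [  0   0  -5 ]
Upper-triangular form:
[ 3  -5  -3 ]
[ 0   5   6 ]
[ 0   0  -5 ]
det(A) = (-1)^0 * (3) * (5) * (-5) = -75  (0 row swaps -> sign +1)

det(A) = -75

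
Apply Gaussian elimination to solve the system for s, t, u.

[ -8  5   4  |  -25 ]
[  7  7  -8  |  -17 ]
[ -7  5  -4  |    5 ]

(-2, -5, -4)

Forward elimination on [A|b]:
R2 <- R2 - (-7/8)*R1:  [      0    91/8    -9/2  -311/8 ]
R3 <- R3 - (7/8)*R1:  [     0    5/8  -15/2  215/8 ]
R3 <- R3 - (5/91)*R2:  [       0        0  -660/91  2640/91 ]
Row echelon form:
[ -8     5        4  |      -25 ]
[  0  91/8     -9/2  |   -311/8 ]
[  0     0  -660/91  |  2640/91 ]
Back-substitution:
u = (2640/91) / (-660/91) = -4
t = (-311/8 - (-9/2)*(-4)) / (91/8) = -5
s = (-25 - (5)*(-5) - (4)*(-4)) / -8 = -2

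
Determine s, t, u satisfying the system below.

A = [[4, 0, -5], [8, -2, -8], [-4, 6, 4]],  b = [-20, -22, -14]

(0, -5, 4)

Forward elimination on [A|b]:
R2 <- R2 - (2)*R1:  [  0  -2   2  18 ]
R3 <- R3 - (-1)*R1:  [   0    6   -1  -34 ]
R3 <- R3 - (-3)*R2:  [  0   0   5  20 ]
Row echelon form:
[ 4   0  -5  |  -20 ]
[ 0  -2   2  |   18 ]
[ 0   0   5  |   20 ]
Back-substitution:
u = (20) / 5 = 4
t = (18 - (2)*(4)) / -2 = -5
s = (-20 - (-5)*(4)) / 4 = 0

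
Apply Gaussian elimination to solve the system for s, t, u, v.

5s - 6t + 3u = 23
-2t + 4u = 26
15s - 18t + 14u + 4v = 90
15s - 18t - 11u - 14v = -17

Forward elimination on [A|b]:
R3 <- R3 - (3)*R1:  [  0   0   5   4  21 ]
R4 <- R4 - (3)*R1:  [   0    0  -20  -14  -86 ]
R4 <- R4 - (-4)*R3:  [  0   0   0   2  -2 ]
Row echelon form:
[ 5  -6  3  0  |  23 ]
[ 0  -2  4  0  |  26 ]
[ 0   0  5  4  |  21 ]
[ 0   0  0  2  |  -2 ]
Back-substitution:
v = (-2) / 2 = -1
u = (21 - (4)*(-1)) / 5 = 5
t = (26 - (4)*(5)) / -2 = -3
s = (23 - (-6)*(-3) - (3)*(5)) / 5 = -2

(-2, -3, 5, -1)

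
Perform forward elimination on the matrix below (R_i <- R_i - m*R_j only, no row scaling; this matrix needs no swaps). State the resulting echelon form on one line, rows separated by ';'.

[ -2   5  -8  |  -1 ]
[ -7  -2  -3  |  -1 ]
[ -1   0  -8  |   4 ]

Forward elimination:
R2 <- R2 - (7/2)*R1:  [     0  -39/2     25    5/2 ]
R3 <- R3 - (1/2)*R1:  [    0  -5/2    -4   9/2 ]
R3 <- R3 - (5/39)*R2:  [       0        0  -281/39   163/39 ]
Row echelon form:
[ -2      5       -8  |      -1 ]
[  0  -39/2       25  |     5/2 ]
[  0      0  -281/39  |  163/39 ]

REF = [-2 5 -8 -1; 0 -39/2 25 5/2; 0 0 -281/39 163/39]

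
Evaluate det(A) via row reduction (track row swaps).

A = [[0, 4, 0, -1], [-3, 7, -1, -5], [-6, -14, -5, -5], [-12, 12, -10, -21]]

Forward elimination:
R1 <-> R2   (pivot in column 1 was zero)
[  -3    7   -1   -5 ]
[   0    4    0   -1 ]
[  -6  -14   -5   -5 ]
[ -12   12  -10  -21 ]
R3 <- R3 - (2)*R1:  [   0  -28   -3    5 ]
R4 <- R4 - (4)*R1:  [   0  -16   -6   -1 ]
R3 <- R3 - (-7)*R2:  [  0   0  -3  -2 ]
R4 <- R4 - (-4)*R2:  [  0   0  -6  -5 ]
R4 <- R4 - (2)*R3:  [  0   0   0  -1 ]
Upper-triangular form:
[ -3  7  -1  -5 ]
[  0  4   0  -1 ]
[  0  0  -3  -2 ]
[  0  0   0  -1 ]
det(A) = (-1)^1 * (-3) * (4) * (-3) * (-1) = 36  (1 row swap -> sign -1)

det(A) = 36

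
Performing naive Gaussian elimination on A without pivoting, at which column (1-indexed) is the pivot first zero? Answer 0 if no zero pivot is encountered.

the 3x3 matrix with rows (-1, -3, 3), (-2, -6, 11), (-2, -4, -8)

Naive forward elimination:
R2 <- R2 - (2)*R1:  [ 0  0  5 ]
R3 <- R3 - (2)*R1:  [   0    2  -14 ]
Matrix at this point:
[ -1  -3    3 ]
[  0   0    5 ]
[  0   2  -14 ]
Pivot entry (2,2) is zero but row 3 has 2 in column 2 -> naive elimination stops; a row interchange (e.g. R2 <-> R3) would be required here.

first zero-pivot column = 2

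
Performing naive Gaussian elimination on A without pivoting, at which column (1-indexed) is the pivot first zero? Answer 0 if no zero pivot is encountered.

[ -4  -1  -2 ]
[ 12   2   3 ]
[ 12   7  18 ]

Naive forward elimination:
R2 <- R2 - (-3)*R1:  [  0  -1  -3 ]
R3 <- R3 - (-3)*R1:  [  0   4  12 ]
R3 <- R3 - (-4)*R2:  [ 0  0  0 ]
Matrix at this point:
[ -4  -1  -2 ]
[  0  -1  -3 ]
[  0   0   0 ]
Pivot entry (3,3) in the last row is zero and there are no rows below to swap with -> zero pivot in column 3 (A is singular).

first zero-pivot column = 3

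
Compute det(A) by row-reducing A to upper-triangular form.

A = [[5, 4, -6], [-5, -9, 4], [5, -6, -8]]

det(A) = -50

Forward elimination:
R2 <- R2 - (-1)*R1:  [  0  -5  -2 ]
R3 <- R3 - (1)*R1:  [   0  -10   -2 ]
R3 <- R3 - (2)*R2:  [ 0  0  2 ]
Upper-triangular form:
[ 5   4  -6 ]
[ 0  -5  -2 ]
[ 0   0   2 ]
det(A) = (-1)^0 * (5) * (-5) * (2) = -50  (0 row swaps -> sign +1)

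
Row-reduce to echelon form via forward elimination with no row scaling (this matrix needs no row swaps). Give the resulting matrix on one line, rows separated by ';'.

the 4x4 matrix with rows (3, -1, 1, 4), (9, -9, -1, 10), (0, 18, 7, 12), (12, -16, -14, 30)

Forward elimination:
R2 <- R2 - (3)*R1:  [  0  -6  -4  -2 ]
R4 <- R4 - (4)*R1:  [   0  -12  -18   14 ]
R3 <- R3 - (-3)*R2:  [  0   0  -5   6 ]
R4 <- R4 - (2)*R2:  [   0    0  -10   18 ]
R4 <- R4 - (2)*R3:  [ 0  0  0  6 ]
Row echelon form:
[ 3  -1   1   4 ]
[ 0  -6  -4  -2 ]
[ 0   0  -5   6 ]
[ 0   0   0   6 ]

REF = [3 -1 1 4; 0 -6 -4 -2; 0 0 -5 6; 0 0 0 6]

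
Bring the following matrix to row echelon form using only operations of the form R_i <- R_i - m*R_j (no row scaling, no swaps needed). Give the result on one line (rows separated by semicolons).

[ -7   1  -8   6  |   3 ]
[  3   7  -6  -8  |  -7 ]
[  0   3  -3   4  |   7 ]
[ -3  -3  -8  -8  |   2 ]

Forward elimination:
R2 <- R2 - (-3/7)*R1:  [     0   52/7  -66/7  -38/7  -40/7 ]
R4 <- R4 - (3/7)*R1:  [     0  -24/7  -32/7  -74/7    5/7 ]
R3 <- R3 - (21/52)*R2:  [      0       0   21/26  161/26  121/13 ]
R4 <- R4 - (-6/13)*R2:  [       0        0  -116/13  -170/13   -25/13 ]
R4 <- R4 - (-232/21)*R3:  [       0        0        0    166/3  2119/21 ]
Row echelon form:
[ -7     1     -8       6  |        3 ]
[  0  52/7  -66/7   -38/7  |    -40/7 ]
[  0     0  21/26  161/26  |   121/13 ]
[  0     0      0   166/3  |  2119/21 ]

REF = [-7 1 -8 6 3; 0 52/7 -66/7 -38/7 -40/7; 0 0 21/26 161/26 121/13; 0 0 0 166/3 2119/21]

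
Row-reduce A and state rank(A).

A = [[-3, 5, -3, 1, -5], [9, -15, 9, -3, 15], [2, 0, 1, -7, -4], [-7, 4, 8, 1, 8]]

rank(A) = 3

Row reduction:
R2 <- R2 - (-3)*R1:  [ 0  0  0  0  0 ]
R3 <- R3 - (-2/3)*R1:  [     0   10/3     -1  -19/3  -22/3 ]
R4 <- R4 - (7/3)*R1:  [     0  -23/3     15   -4/3   59/3 ]
R2 <-> R3   (pivot in column 2 was zero)
[ -3      5  -3      1     -5 ]
[  0   10/3  -1  -19/3  -22/3 ]
[  0      0   0      0      0 ]
[  0  -23/3  15   -4/3   59/3 ]
R4 <- R4 - (-23/10)*R2:  [       0        0   127/10  -159/10     14/5 ]
R3 <-> R4   (pivot in column 3 was zero)
[ -3     5      -3        1     -5 ]
[  0  10/3      -1    -19/3  -22/3 ]
[  0     0  127/10  -159/10   14/5 ]
[  0     0       0        0      0 ]
Row echelon form:
[ -3     5      -3        1     -5 ]
[  0  10/3      -1    -19/3  -22/3 ]
[  0     0  127/10  -159/10   14/5 ]
[  0     0       0        0      0 ]
Nonzero rows / pivot columns: 3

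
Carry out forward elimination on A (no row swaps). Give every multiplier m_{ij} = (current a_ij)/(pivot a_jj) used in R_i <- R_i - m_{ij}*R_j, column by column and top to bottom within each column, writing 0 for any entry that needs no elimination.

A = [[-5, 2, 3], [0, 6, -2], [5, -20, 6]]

Forward elimination:
R2: entry in column 1 is already 0 -> m_{21} = 0 (no row operation needed)
R3 <- R3 - (-1)*R1:  [   0  -18    9 ]
R3 <- R3 - (-3)*R2:  [ 0  0  3 ]
Multipliers (in order of application): m_{21} = 0, m_{31} = -1, m_{32} = -3

multipliers: 0, -1, -3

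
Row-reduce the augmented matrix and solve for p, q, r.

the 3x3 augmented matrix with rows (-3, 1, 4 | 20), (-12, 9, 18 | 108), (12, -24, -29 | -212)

(0, 4, 4)

Forward elimination on [A|b]:
R2 <- R2 - (4)*R1:  [  0   5   2  28 ]
R3 <- R3 - (-4)*R1:  [    0   -20   -13  -132 ]
R3 <- R3 - (-4)*R2:  [   0    0   -5  -20 ]
Row echelon form:
[ -3  1   4  |   20 ]
[  0  5   2  |   28 ]
[  0  0  -5  |  -20 ]
Back-substitution:
r = (-20) / -5 = 4
q = (28 - (2)*(4)) / 5 = 4
p = (20 - (1)*(4) - (4)*(4)) / -3 = 0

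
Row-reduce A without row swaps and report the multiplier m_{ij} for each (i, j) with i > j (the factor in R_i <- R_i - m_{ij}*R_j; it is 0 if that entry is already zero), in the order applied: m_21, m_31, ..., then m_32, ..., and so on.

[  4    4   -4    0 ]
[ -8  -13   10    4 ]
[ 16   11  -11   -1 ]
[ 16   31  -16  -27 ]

Forward elimination:
R2 <- R2 - (-2)*R1:  [  0  -5   2   4 ]
R3 <- R3 - (4)*R1:  [  0  -5   5  -1 ]
R4 <- R4 - (4)*R1:  [   0   15    0  -27 ]
R3 <- R3 - (1)*R2:  [  0   0   3  -5 ]
R4 <- R4 - (-3)*R2:  [   0    0    6  -15 ]
R4 <- R4 - (2)*R3:  [  0   0   0  -5 ]
Multipliers (in order of application): m_{21} = -2, m_{31} = 4, m_{41} = 4, m_{32} = 1, m_{42} = -3, m_{43} = 2

multipliers: -2, 4, 4, 1, -3, 2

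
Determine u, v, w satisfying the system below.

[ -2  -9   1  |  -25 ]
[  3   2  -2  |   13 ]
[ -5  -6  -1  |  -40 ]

(5, 2, 3)

Forward elimination on [A|b]:
R2 <- R2 - (-3/2)*R1:  [     0  -23/2   -1/2  -49/2 ]
R3 <- R3 - (5/2)*R1:  [    0  33/2  -7/2  45/2 ]
R3 <- R3 - (-33/23)*R2:  [       0        0   -97/23  -291/23 ]
Row echelon form:
[ -2     -9       1  |      -25 ]
[  0  -23/2    -1/2  |    -49/2 ]
[  0      0  -97/23  |  -291/23 ]
Back-substitution:
w = (-291/23) / (-97/23) = 3
v = (-49/2 - (-1/2)*(3)) / (-23/2) = 2
u = (-25 - (-9)*(2) - (1)*(3)) / -2 = 5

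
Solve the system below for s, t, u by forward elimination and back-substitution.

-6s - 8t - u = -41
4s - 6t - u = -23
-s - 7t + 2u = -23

Forward elimination on [A|b]:
R2 <- R2 - (-2/3)*R1:  [      0   -34/3    -5/3  -151/3 ]
R3 <- R3 - (1/6)*R1:  [     0  -17/3   13/6  -97/6 ]
R3 <- R3 - (1/2)*R2:  [ 0  0  3  9 ]
Row echelon form:
[ -6     -8    -1  |     -41 ]
[  0  -34/3  -5/3  |  -151/3 ]
[  0      0     3  |       9 ]
Back-substitution:
u = (9) / 3 = 3
t = (-151/3 - (-5/3)*(3)) / (-34/3) = 4
s = (-41 - (-8)*(4) - (-1)*(3)) / -6 = 1

(1, 4, 3)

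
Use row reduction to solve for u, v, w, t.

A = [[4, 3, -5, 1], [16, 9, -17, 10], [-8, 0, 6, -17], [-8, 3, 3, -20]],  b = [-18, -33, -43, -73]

Forward elimination on [A|b]:
R2 <- R2 - (4)*R1:  [  0  -3   3   6  39 ]
R3 <- R3 - (-2)*R1:  [   0    6   -4  -15  -79 ]
R4 <- R4 - (-2)*R1:  [    0     9    -7   -18  -109 ]
R3 <- R3 - (-2)*R2:  [  0   0   2  -3  -1 ]
R4 <- R4 - (-3)*R2:  [ 0  0  2  0  8 ]
R4 <- R4 - (1)*R3:  [ 0  0  0  3  9 ]
Row echelon form:
[ 4   3  -5   1  |  -18 ]
[ 0  -3   3   6  |   39 ]
[ 0   0   2  -3  |   -1 ]
[ 0   0   0   3  |    9 ]
Back-substitution:
t = (9) / 3 = 3
w = (-1 - (-3)*(3)) / 2 = 4
v = (39 - (3)*(4) - (6)*(3)) / -3 = -3
u = (-18 - (3)*(-3) - (-5)*(4) - (1)*(3)) / 4 = 2

(2, -3, 4, 3)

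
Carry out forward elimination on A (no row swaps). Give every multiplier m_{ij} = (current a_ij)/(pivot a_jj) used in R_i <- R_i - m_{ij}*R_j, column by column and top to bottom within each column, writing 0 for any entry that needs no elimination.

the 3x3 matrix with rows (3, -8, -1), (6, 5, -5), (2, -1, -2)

Forward elimination:
R2 <- R2 - (2)*R1:  [  0  21  -3 ]
R3 <- R3 - (2/3)*R1:  [    0  13/3  -4/3 ]
R3 <- R3 - (13/63)*R2:  [    0     0  -5/7 ]
Multipliers (in order of application): m_{21} = 2, m_{31} = 2/3, m_{32} = 13/63

multipliers: 2, 2/3, 13/63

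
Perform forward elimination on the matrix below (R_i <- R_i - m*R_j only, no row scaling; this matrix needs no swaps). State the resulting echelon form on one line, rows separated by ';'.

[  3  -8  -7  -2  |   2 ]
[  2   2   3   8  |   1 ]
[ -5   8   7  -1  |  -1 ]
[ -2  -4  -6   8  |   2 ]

Forward elimination:
R2 <- R2 - (2/3)*R1:  [    0  22/3  23/3  28/3  -1/3 ]
R3 <- R3 - (-5/3)*R1:  [     0  -16/3  -14/3  -13/3    7/3 ]
R4 <- R4 - (-2/3)*R1:  [     0  -28/3  -32/3   20/3   10/3 ]
R3 <- R3 - (-8/11)*R2:  [     0      0  10/11  27/11  23/11 ]
R4 <- R4 - (-14/11)*R2:  [      0       0  -10/11  204/11   32/11 ]
R4 <- R4 - (-1)*R3:  [  0   0   0  21   5 ]
Row echelon form:
[ 3    -8     -7     -2  |      2 ]
[ 0  22/3   23/3   28/3  |   -1/3 ]
[ 0     0  10/11  27/11  |  23/11 ]
[ 0     0      0     21  |      5 ]

REF = [3 -8 -7 -2 2; 0 22/3 23/3 28/3 -1/3; 0 0 10/11 27/11 23/11; 0 0 0 21 5]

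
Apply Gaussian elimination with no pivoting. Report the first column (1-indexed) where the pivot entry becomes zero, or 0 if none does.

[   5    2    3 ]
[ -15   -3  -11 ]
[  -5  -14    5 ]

first zero-pivot column = 3

Naive forward elimination:
R2 <- R2 - (-3)*R1:  [  0   3  -2 ]
R3 <- R3 - (-1)*R1:  [   0  -12    8 ]
R3 <- R3 - (-4)*R2:  [ 0  0  0 ]
Matrix at this point:
[ 5  2   3 ]
[ 0  3  -2 ]
[ 0  0   0 ]
Pivot entry (3,3) in the last row is zero and there are no rows below to swap with -> zero pivot in column 3 (A is singular).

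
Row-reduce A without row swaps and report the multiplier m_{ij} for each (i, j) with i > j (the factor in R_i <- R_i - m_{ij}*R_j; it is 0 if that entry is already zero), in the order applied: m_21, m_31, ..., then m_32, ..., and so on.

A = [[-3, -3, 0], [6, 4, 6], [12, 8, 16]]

Forward elimination:
R2 <- R2 - (-2)*R1:  [  0  -2   6 ]
R3 <- R3 - (-4)*R1:  [  0  -4  16 ]
R3 <- R3 - (2)*R2:  [ 0  0  4 ]
Multipliers (in order of application): m_{21} = -2, m_{31} = -4, m_{32} = 2

multipliers: -2, -4, 2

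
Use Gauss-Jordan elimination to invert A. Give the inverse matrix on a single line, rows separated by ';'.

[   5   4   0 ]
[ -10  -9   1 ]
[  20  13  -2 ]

inverse = [1/5 8/25 4/25; 0 -2/5 -1/5; 2 3/5 -1/5]

Gauss-Jordan on [A | I]:
R1 <- (1/5)*R1:  [   1  4/5    0  |  1/5    0    0 ]
R2 <- R2 - (-10)*R1:  [  0  -1   1  |   2   1   0 ]
R3 <- R3 - (20)*R1:  [  0  -3  -2  |  -4   0   1 ]
R2 <- (1/-1)*R2:  [  0   1  -1  |  -2  -1   0 ]
R1 <- R1 - (4/5)*R2:  [   1    0  4/5  |  9/5  4/5    0 ]
R3 <- R3 - (-3)*R2:  [   0    0   -5  |  -10   -3    1 ]
R3 <- (1/-5)*R3:  [    0     0     1  |     2   3/5  -1/5 ]
R1 <- R1 - (4/5)*R3:  [    1     0     0  |   1/5  8/25  4/25 ]
R2 <- R2 - (-1)*R3:  [    0     1     0  |     0  -2/5  -1/5 ]
Right block of [I | A^{-1}] is the inverse:
[ 1/5  8/25  4/25 ]
[   0  -2/5  -1/5 ]
[   2   3/5  -1/5 ]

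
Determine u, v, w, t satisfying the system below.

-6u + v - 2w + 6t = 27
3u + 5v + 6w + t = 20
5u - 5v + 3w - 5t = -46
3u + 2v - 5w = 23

(1, 5, -2, 4)

Forward elimination on [A|b]:
R2 <- R2 - (-1/2)*R1:  [    0  11/2     5     4  67/2 ]
R3 <- R3 - (-5/6)*R1:  [     0  -25/6    4/3      0  -47/2 ]
R4 <- R4 - (-1/2)*R1:  [    0   5/2    -6     3  73/2 ]
R3 <- R3 - (-25/33)*R2:  [      0       0  169/33  100/33   62/33 ]
R4 <- R4 - (5/11)*R2:  [      0       0  -91/11   13/11  234/11 ]
R4 <- R4 - (-21/13)*R3:  [      0       0       0   79/13  316/13 ]
Row echelon form:
[ -6     1      -2       6  |      27 ]
[  0  11/2       5       4  |    67/2 ]
[  0     0  169/33  100/33  |   62/33 ]
[  0     0       0   79/13  |  316/13 ]
Back-substitution:
t = (316/13) / (79/13) = 4
w = (62/33 - (100/33)*(4)) / (169/33) = -2
v = (67/2 - (5)*(-2) - (4)*(4)) / (11/2) = 5
u = (27 - (1)*(5) - (-2)*(-2) - (6)*(4)) / -6 = 1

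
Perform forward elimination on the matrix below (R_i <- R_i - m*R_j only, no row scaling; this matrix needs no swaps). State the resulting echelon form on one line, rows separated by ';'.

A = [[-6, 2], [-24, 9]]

REF = [-6 2; 0 1]

Forward elimination:
R2 <- R2 - (4)*R1:  [ 0  1 ]
Row echelon form:
[ -6  2 ]
[  0  1 ]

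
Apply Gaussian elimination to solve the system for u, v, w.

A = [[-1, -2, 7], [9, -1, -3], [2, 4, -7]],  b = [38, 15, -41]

Forward elimination on [A|b]:
R2 <- R2 - (-9)*R1:  [   0  -19   60  357 ]
R3 <- R3 - (-2)*R1:  [  0   0   7  35 ]
Row echelon form:
[ -1   -2   7  |   38 ]
[  0  -19  60  |  357 ]
[  0    0   7  |   35 ]
Back-substitution:
w = (35) / 7 = 5
v = (357 - (60)*(5)) / -19 = -3
u = (38 - (-2)*(-3) - (7)*(5)) / -1 = 3

(3, -3, 5)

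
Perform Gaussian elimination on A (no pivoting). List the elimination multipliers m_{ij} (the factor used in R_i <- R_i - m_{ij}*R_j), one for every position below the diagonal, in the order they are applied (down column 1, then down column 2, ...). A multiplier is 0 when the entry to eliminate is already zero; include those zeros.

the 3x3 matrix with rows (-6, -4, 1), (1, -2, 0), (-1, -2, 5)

Forward elimination:
R2 <- R2 - (-1/6)*R1:  [    0  -8/3   1/6 ]
R3 <- R3 - (1/6)*R1:  [    0  -4/3  29/6 ]
R3 <- R3 - (1/2)*R2:  [    0     0  19/4 ]
Multipliers (in order of application): m_{21} = -1/6, m_{31} = 1/6, m_{32} = 1/2

multipliers: -1/6, 1/6, 1/2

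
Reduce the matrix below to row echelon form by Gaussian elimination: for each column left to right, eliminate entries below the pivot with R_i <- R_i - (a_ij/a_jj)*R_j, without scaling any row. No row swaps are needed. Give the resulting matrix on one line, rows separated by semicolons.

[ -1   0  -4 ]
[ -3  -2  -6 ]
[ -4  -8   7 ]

REF = [-1 0 -4; 0 -2 6; 0 0 -1]

Forward elimination:
R2 <- R2 - (3)*R1:  [  0  -2   6 ]
R3 <- R3 - (4)*R1:  [  0  -8  23 ]
R3 <- R3 - (4)*R2:  [  0   0  -1 ]
Row echelon form:
[ -1   0  -4 ]
[  0  -2   6 ]
[  0   0  -1 ]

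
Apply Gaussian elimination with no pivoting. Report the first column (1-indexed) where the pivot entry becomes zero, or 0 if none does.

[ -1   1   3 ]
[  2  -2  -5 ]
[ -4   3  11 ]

Naive forward elimination:
R2 <- R2 - (-2)*R1:  [ 0  0  1 ]
R3 <- R3 - (4)*R1:  [  0  -1  -1 ]
Matrix at this point:
[ -1   1   3 ]
[  0   0   1 ]
[  0  -1  -1 ]
Pivot entry (2,2) is zero but row 3 has -1 in column 2 -> naive elimination stops; a row interchange (e.g. R2 <-> R3) would be required here.

first zero-pivot column = 2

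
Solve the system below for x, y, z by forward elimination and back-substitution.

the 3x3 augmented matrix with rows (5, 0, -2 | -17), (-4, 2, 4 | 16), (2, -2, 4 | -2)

(-3, 0, 1)

Forward elimination on [A|b]:
R2 <- R2 - (-4/5)*R1:  [    0     2  12/5  12/5 ]
R3 <- R3 - (2/5)*R1:  [    0    -2  24/5  24/5 ]
R3 <- R3 - (-1)*R2:  [    0     0  36/5  36/5 ]
Row echelon form:
[ 5  0    -2  |   -17 ]
[ 0  2  12/5  |  12/5 ]
[ 0  0  36/5  |  36/5 ]
Back-substitution:
z = (36/5) / (36/5) = 1
y = (12/5 - (12/5)*(1)) / 2 = 0
x = (-17 - (-2)*(1)) / 5 = -3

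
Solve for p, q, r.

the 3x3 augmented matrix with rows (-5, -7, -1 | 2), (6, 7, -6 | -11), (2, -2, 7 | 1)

Forward elimination on [A|b]:
R2 <- R2 - (-6/5)*R1:  [     0   -7/5  -36/5  -43/5 ]
R3 <- R3 - (-2/5)*R1:  [     0  -24/5   33/5    9/5 ]
R3 <- R3 - (24/7)*R2:  [     0      0  219/7  219/7 ]
Row echelon form:
[ -5    -7     -1  |      2 ]
[  0  -7/5  -36/5  |  -43/5 ]
[  0     0  219/7  |  219/7 ]
Back-substitution:
r = (219/7) / (219/7) = 1
q = (-43/5 - (-36/5)*(1)) / (-7/5) = 1
p = (2 - (-7)*(1) - (-1)*(1)) / -5 = -2

(-2, 1, 1)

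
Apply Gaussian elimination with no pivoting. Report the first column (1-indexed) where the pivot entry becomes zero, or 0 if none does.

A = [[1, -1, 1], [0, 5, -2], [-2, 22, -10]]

first zero-pivot column = 3

Naive forward elimination:
R3 <- R3 - (-2)*R1:  [  0  20  -8 ]
R3 <- R3 - (4)*R2:  [ 0  0  0 ]
Matrix at this point:
[ 1  -1   1 ]
[ 0   5  -2 ]
[ 0   0   0 ]
Pivot entry (3,3) in the last row is zero and there are no rows below to swap with -> zero pivot in column 3 (A is singular).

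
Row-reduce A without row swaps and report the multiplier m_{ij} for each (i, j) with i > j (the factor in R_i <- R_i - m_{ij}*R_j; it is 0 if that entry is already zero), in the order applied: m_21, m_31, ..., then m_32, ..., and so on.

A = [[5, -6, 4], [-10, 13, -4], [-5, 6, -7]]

Forward elimination:
R2 <- R2 - (-2)*R1:  [ 0  1  4 ]
R3 <- R3 - (-1)*R1:  [  0   0  -3 ]
R3: entry in column 2 is already 0 -> m_{32} = 0 (no row operation needed)
Multipliers (in order of application): m_{21} = -2, m_{31} = -1, m_{32} = 0

multipliers: -2, -1, 0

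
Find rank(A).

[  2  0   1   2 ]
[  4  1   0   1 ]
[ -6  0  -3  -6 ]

Row reduction:
R2 <- R2 - (2)*R1:  [  0   1  -2  -3 ]
R3 <- R3 - (-3)*R1:  [ 0  0  0  0 ]
Row echelon form:
[ 2  0   1   2 ]
[ 0  1  -2  -3 ]
[ 0  0   0   0 ]
Nonzero rows / pivot columns: 2

rank(A) = 2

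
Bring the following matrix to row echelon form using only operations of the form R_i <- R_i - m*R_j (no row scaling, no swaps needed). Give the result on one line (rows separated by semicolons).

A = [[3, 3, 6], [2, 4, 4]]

REF = [3 3 6; 0 2 0]

Forward elimination:
R2 <- R2 - (2/3)*R1:  [ 0  2  0 ]
Row echelon form:
[ 3  3  6 ]
[ 0  2  0 ]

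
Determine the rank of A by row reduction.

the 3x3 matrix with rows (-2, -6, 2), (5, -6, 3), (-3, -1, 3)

rank(A) = 3

Row reduction:
R2 <- R2 - (-5/2)*R1:  [   0  -21    8 ]
R3 <- R3 - (3/2)*R1:  [ 0  8  0 ]
R3 <- R3 - (-8/21)*R2:  [     0      0  64/21 ]
Row echelon form:
[ -2   -6      2 ]
[  0  -21      8 ]
[  0    0  64/21 ]
Nonzero rows / pivot columns: 3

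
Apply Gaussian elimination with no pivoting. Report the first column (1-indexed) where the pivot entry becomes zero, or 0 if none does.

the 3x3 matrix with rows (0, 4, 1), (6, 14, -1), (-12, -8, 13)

first zero-pivot column = 1

Naive forward elimination:
Pivot entry (1,1) is zero but row 2 has 6 in column 1 -> naive elimination stops; a row interchange (e.g. R1 <-> R2) would be required here.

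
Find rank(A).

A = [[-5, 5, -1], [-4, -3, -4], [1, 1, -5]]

rank(A) = 3

Row reduction:
R2 <- R2 - (4/5)*R1:  [     0     -7  -16/5 ]
R3 <- R3 - (-1/5)*R1:  [     0      2  -26/5 ]
R3 <- R3 - (-2/7)*R2:  [       0        0  -214/35 ]
Row echelon form:
[ -5   5       -1 ]
[  0  -7    -16/5 ]
[  0   0  -214/35 ]
Nonzero rows / pivot columns: 3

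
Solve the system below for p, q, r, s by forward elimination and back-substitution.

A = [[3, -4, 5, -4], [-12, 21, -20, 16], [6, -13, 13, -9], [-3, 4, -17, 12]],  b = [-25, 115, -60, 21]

Forward elimination on [A|b]:
R2 <- R2 - (-4)*R1:  [  0   5   0   0  15 ]
R3 <- R3 - (2)*R1:  [   0   -5    3   -1  -10 ]
R4 <- R4 - (-1)*R1:  [   0    0  -12    8   -4 ]
R3 <- R3 - (-1)*R2:  [  0   0   3  -1   5 ]
R4 <- R4 - (-4)*R3:  [  0   0   0   4  16 ]
Row echelon form:
[ 3  -4  5  -4  |  -25 ]
[ 0   5  0   0  |   15 ]
[ 0   0  3  -1  |    5 ]
[ 0   0  0   4  |   16 ]
Back-substitution:
s = (16) / 4 = 4
r = (5 - (-1)*(4)) / 3 = 3
q = (15) / 5 = 3
p = (-25 - (-4)*(3) - (5)*(3) - (-4)*(4)) / 3 = -4

(-4, 3, 3, 4)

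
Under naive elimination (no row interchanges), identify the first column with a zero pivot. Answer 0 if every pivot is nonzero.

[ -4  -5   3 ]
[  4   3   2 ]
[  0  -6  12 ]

first zero-pivot column = 0

Naive forward elimination:
R2 <- R2 - (-1)*R1:  [  0  -2   5 ]
R3 <- R3 - (3)*R2:  [  0   0  -3 ]
All pivots nonzero; naive elimination completes without hitting a zero pivot.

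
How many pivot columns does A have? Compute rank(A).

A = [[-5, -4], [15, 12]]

Row reduction:
R2 <- R2 - (-3)*R1:  [ 0  0 ]
Row echelon form:
[ -5  -4 ]
[  0   0 ]
Nonzero rows / pivot columns: 1

rank(A) = 1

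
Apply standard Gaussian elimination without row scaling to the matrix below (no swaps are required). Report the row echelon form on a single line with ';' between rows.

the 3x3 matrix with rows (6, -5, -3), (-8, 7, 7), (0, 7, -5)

REF = [6 -5 -3; 0 1/3 3; 0 0 -68]

Forward elimination:
R2 <- R2 - (-4/3)*R1:  [   0  1/3    3 ]
R3 <- R3 - (21)*R2:  [   0    0  -68 ]
Row echelon form:
[ 6   -5   -3 ]
[ 0  1/3    3 ]
[ 0    0  -68 ]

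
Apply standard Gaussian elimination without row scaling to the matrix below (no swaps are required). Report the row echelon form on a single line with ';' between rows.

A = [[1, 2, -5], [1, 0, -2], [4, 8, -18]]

REF = [1 2 -5; 0 -2 3; 0 0 2]

Forward elimination:
R2 <- R2 - (1)*R1:  [  0  -2   3 ]
R3 <- R3 - (4)*R1:  [ 0  0  2 ]
Row echelon form:
[ 1   2  -5 ]
[ 0  -2   3 ]
[ 0   0   2 ]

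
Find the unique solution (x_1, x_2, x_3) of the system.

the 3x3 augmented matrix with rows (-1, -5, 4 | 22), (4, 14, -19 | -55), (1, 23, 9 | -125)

(-1, -5, -1)

Forward elimination on [A|b]:
R2 <- R2 - (-4)*R1:  [  0  -6  -3  33 ]
R3 <- R3 - (-1)*R1:  [    0    18    13  -103 ]
R3 <- R3 - (-3)*R2:  [  0   0   4  -4 ]
Row echelon form:
[ -1  -5   4  |  22 ]
[  0  -6  -3  |  33 ]
[  0   0   4  |  -4 ]
Back-substitution:
x_3 = (-4) / 4 = -1
x_2 = (33 - (-3)*(-1)) / -6 = -5
x_1 = (22 - (-5)*(-5) - (4)*(-1)) / -1 = -1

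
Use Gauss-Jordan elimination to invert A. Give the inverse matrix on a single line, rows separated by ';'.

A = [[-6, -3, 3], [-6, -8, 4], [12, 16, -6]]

inverse = [-4/15 1/2 1/5; 1/5 0 1/10; 0 1 1/2]

Gauss-Jordan on [A | I]:
R1 <- (1/-6)*R1:  [    1   1/2  -1/2  |  -1/6     0     0 ]
R2 <- R2 - (-6)*R1:  [  0  -5   1  |  -1   1   0 ]
R3 <- R3 - (12)*R1:  [  0  10   0  |   2   0   1 ]
R2 <- (1/-5)*R2:  [    0     1  -1/5  |   1/5  -1/5     0 ]
R1 <- R1 - (1/2)*R2:  [     1      0   -2/5  |  -4/15   1/10      0 ]
R3 <- R3 - (10)*R2:  [ 0  0  2  |  0  2  1 ]
R3 <- (1/2)*R3:  [   0    0    1  |    0    1  1/2 ]
R1 <- R1 - (-2/5)*R3:  [     1      0      0  |  -4/15    1/2    1/5 ]
R2 <- R2 - (-1/5)*R3:  [    0     1     0  |   1/5     0  1/10 ]
Right block of [I | A^{-1}] is the inverse:
[ -4/15  1/2   1/5 ]
[   1/5    0  1/10 ]
[     0    1   1/2 ]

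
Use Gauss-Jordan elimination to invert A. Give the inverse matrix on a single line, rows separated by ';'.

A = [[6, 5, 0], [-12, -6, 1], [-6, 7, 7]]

inverse = [-49/96 -35/96 5/96; 13/16 7/16 -1/16; -5/4 -3/4 1/4]

Gauss-Jordan on [A | I]:
R1 <- (1/6)*R1:  [   1  5/6    0  |  1/6    0    0 ]
R2 <- R2 - (-12)*R1:  [ 0  4  1  |  2  1  0 ]
R3 <- R3 - (-6)*R1:  [  0  12   7  |   1   0   1 ]
R2 <- (1/4)*R2:  [   0    1  1/4  |  1/2  1/4    0 ]
R1 <- R1 - (5/6)*R2:  [     1      0  -5/24  |   -1/4  -5/24      0 ]
R3 <- R3 - (12)*R2:  [  0   0   4  |  -5  -3   1 ]
R3 <- (1/4)*R3:  [    0     0     1  |  -5/4  -3/4   1/4 ]
R1 <- R1 - (-5/24)*R3:  [      1       0       0  |  -49/96  -35/96    5/96 ]
R2 <- R2 - (1/4)*R3:  [     0      1      0  |  13/16   7/16  -1/16 ]
Right block of [I | A^{-1}] is the inverse:
[ -49/96  -35/96   5/96 ]
[  13/16    7/16  -1/16 ]
[   -5/4    -3/4    1/4 ]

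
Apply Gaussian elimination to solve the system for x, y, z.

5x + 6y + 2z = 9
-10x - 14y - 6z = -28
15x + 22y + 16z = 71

(-1, 1, 4)

Forward elimination on [A|b]:
R2 <- R2 - (-2)*R1:  [   0   -2   -2  -10 ]
R3 <- R3 - (3)*R1:  [  0   4  10  44 ]
R3 <- R3 - (-2)*R2:  [  0   0   6  24 ]
Row echelon form:
[ 5   6   2  |    9 ]
[ 0  -2  -2  |  -10 ]
[ 0   0   6  |   24 ]
Back-substitution:
z = (24) / 6 = 4
y = (-10 - (-2)*(4)) / -2 = 1
x = (9 - (6)*(1) - (2)*(4)) / 5 = -1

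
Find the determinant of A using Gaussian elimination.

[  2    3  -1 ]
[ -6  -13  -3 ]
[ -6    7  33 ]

det(A) = -48

Forward elimination:
R2 <- R2 - (-3)*R1:  [  0  -4  -6 ]
R3 <- R3 - (-3)*R1:  [  0  16  30 ]
R3 <- R3 - (-4)*R2:  [ 0  0  6 ]
Upper-triangular form:
[ 2   3  -1 ]
[ 0  -4  -6 ]
[ 0   0   6 ]
det(A) = (-1)^0 * (2) * (-4) * (6) = -48  (0 row swaps -> sign +1)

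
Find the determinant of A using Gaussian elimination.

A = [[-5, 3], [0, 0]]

det(A) = 0

Forward elimination:
Upper-triangular form:
[ -5  3 ]
[  0  0 ]
det(A) = (-1)^0 * (-5) * (0) = 0  (0 row swaps -> sign +1)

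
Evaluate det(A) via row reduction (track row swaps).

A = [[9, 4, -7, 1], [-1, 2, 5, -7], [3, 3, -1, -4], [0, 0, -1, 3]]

det(A) = -94

Forward elimination:
R2 <- R2 - (-1/9)*R1:  [     0   22/9   38/9  -62/9 ]
R3 <- R3 - (1/3)*R1:  [     0    5/3    4/3  -13/3 ]
R3 <- R3 - (15/22)*R2:  [      0       0  -17/11    4/11 ]
R4 <- R4 - (11/17)*R3:  [     0      0      0  47/17 ]
Upper-triangular form:
[ 9     4      -7      1 ]
[ 0  22/9    38/9  -62/9 ]
[ 0     0  -17/11   4/11 ]
[ 0     0       0  47/17 ]
det(A) = (-1)^0 * (9) * (22/9) * (-17/11) * (47/17) = -94  (0 row swaps -> sign +1)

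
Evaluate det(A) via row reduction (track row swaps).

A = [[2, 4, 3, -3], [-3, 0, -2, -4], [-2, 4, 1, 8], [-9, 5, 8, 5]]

Forward elimination:
R2 <- R2 - (-3/2)*R1:  [     0      6    5/2  -17/2 ]
R3 <- R3 - (-1)*R1:  [ 0  8  4  5 ]
R4 <- R4 - (-9/2)*R1:  [     0     23   43/2  -17/2 ]
R3 <- R3 - (4/3)*R2:  [    0     0   2/3  49/3 ]
R4 <- R4 - (23/6)*R2:  [      0       0  143/12  289/12 ]
R4 <- R4 - (143/8)*R3:  [       0        0        0  -2143/8 ]
Upper-triangular form:
[ 2  4    3       -3 ]
[ 0  6  5/2    -17/2 ]
[ 0  0  2/3     49/3 ]
[ 0  0    0  -2143/8 ]
det(A) = (-1)^0 * (2) * (6) * (2/3) * (-2143/8) = -2143  (0 row swaps -> sign +1)

det(A) = -2143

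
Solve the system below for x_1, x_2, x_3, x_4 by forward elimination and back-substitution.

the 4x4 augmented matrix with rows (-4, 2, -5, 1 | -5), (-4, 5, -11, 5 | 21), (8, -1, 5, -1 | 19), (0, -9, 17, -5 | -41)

Forward elimination on [A|b]:
R2 <- R2 - (1)*R1:  [  0   3  -6   4  26 ]
R3 <- R3 - (-2)*R1:  [  0   3  -5   1   9 ]
R3 <- R3 - (1)*R2:  [   0    0    1   -3  -17 ]
R4 <- R4 - (-3)*R2:  [  0   0  -1   7  37 ]
R4 <- R4 - (-1)*R3:  [  0   0   0   4  20 ]
Row echelon form:
[ -4  2  -5   1  |   -5 ]
[  0  3  -6   4  |   26 ]
[  0  0   1  -3  |  -17 ]
[  0  0   0   4  |   20 ]
Back-substitution:
x_4 = (20) / 4 = 5
x_3 = (-17 - (-3)*(5)) / 1 = -2
x_2 = (26 - (-6)*(-2) - (4)*(5)) / 3 = -2
x_1 = (-5 - (2)*(-2) - (-5)*(-2) - (1)*(5)) / -4 = 4

(4, -2, -2, 5)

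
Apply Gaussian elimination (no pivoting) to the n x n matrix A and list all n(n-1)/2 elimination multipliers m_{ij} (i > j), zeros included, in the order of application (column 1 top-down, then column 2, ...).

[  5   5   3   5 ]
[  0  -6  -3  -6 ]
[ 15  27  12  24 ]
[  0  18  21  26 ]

Forward elimination:
R2: entry in column 1 is already 0 -> m_{21} = 0 (no row operation needed)
R3 <- R3 - (3)*R1:  [  0  12   3   9 ]
R4: entry in column 1 is already 0 -> m_{41} = 0 (no row operation needed)
R3 <- R3 - (-2)*R2:  [  0   0  -3  -3 ]
R4 <- R4 - (-3)*R2:  [  0   0  12   8 ]
R4 <- R4 - (-4)*R3:  [  0   0   0  -4 ]
Multipliers (in order of application): m_{21} = 0, m_{31} = 3, m_{41} = 0, m_{32} = -2, m_{42} = -3, m_{43} = -4

multipliers: 0, 3, 0, -2, -3, -4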